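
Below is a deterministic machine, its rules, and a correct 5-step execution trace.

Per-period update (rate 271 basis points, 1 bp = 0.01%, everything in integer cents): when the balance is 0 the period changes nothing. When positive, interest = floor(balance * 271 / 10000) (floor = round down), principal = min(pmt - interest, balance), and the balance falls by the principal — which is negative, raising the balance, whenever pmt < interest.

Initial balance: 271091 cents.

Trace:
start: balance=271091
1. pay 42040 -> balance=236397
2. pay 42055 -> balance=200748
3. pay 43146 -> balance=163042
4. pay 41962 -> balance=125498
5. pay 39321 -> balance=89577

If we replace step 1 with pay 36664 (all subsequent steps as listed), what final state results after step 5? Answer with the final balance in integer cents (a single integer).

(re-executing from step 1 with the substitution; state before step 1: balance=271091)
1. pay 36664 -> balance=241773
2. pay 42055 -> balance=206270
3. pay 43146 -> balance=168713
4. pay 41962 -> balance=131323
5. pay 39321 -> balance=95560

95560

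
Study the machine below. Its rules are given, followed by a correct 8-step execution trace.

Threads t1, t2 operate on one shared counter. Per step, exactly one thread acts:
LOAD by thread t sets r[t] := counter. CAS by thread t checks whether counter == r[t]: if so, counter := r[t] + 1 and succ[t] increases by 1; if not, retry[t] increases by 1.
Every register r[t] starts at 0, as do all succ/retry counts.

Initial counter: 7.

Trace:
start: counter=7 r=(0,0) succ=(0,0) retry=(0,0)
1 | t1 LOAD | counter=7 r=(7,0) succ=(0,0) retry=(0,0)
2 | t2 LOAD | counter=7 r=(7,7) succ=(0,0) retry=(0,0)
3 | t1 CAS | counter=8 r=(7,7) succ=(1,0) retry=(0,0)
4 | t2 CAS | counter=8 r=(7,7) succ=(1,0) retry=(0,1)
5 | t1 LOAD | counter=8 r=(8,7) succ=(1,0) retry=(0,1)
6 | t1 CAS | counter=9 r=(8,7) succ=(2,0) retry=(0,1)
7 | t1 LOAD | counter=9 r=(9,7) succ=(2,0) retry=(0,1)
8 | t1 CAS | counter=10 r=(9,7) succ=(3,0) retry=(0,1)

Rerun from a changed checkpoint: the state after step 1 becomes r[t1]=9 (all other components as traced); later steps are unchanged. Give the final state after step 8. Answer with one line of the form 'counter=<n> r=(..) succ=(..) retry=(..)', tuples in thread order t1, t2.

counter=10 r=(9,7) succ=(2,1) retry=(1,0)

state after step 1 := counter=7 r=(9,0) succ=(0,0) retry=(0,0)
2 | t2 LOAD | counter=7 r=(9,7) succ=(0,0) retry=(0,0)
3 | t1 CAS | counter=7 r=(9,7) succ=(0,0) retry=(1,0)
4 | t2 CAS | counter=8 r=(9,7) succ=(0,1) retry=(1,0)
5 | t1 LOAD | counter=8 r=(8,7) succ=(0,1) retry=(1,0)
6 | t1 CAS | counter=9 r=(8,7) succ=(1,1) retry=(1,0)
7 | t1 LOAD | counter=9 r=(9,7) succ=(1,1) retry=(1,0)
8 | t1 CAS | counter=10 r=(9,7) succ=(2,1) retry=(1,0)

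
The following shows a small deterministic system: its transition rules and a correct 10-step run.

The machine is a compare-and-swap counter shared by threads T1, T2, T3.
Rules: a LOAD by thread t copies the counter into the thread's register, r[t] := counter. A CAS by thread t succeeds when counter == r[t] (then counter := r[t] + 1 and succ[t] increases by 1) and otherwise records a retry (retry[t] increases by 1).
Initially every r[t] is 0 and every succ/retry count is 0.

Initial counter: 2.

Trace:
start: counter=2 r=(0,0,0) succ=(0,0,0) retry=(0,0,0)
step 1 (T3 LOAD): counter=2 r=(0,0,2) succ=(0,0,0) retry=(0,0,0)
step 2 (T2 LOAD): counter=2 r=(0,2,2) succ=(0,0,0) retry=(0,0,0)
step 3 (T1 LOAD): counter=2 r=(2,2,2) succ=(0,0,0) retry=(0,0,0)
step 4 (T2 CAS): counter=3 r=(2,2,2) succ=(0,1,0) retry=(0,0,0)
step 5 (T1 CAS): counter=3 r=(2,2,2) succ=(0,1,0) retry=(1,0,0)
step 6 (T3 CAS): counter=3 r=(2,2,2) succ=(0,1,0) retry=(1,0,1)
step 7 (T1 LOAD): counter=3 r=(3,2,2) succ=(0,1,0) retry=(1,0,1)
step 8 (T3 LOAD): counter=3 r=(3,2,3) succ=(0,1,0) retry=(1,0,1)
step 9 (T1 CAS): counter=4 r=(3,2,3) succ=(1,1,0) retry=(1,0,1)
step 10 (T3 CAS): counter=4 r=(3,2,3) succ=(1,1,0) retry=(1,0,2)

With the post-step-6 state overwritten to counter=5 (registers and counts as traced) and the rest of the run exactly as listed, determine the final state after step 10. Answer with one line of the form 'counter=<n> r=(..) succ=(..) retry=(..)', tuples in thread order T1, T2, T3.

counter=6 r=(5,2,5) succ=(1,1,0) retry=(1,0,2)

state after step 6 := counter=5 r=(2,2,2) succ=(0,1,0) retry=(1,0,1)
step 7 (T1 LOAD): counter=5 r=(5,2,2) succ=(0,1,0) retry=(1,0,1)
step 8 (T3 LOAD): counter=5 r=(5,2,5) succ=(0,1,0) retry=(1,0,1)
step 9 (T1 CAS): counter=6 r=(5,2,5) succ=(1,1,0) retry=(1,0,1)
step 10 (T3 CAS): counter=6 r=(5,2,5) succ=(1,1,0) retry=(1,0,2)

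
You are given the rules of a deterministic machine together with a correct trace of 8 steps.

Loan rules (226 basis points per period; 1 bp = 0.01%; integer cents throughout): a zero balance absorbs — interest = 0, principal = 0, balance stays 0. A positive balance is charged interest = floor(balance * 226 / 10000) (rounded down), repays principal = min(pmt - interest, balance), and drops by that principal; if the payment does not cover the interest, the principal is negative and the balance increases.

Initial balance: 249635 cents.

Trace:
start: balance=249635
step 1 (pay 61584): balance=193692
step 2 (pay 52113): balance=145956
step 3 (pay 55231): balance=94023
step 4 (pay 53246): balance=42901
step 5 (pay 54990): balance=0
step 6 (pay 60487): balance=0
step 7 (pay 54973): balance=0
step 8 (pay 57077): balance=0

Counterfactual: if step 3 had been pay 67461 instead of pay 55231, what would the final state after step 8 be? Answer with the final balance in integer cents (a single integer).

0

(re-executing from step 3 with the substitution; state before step 3: balance=145956)
step 3 (pay 67461): balance=81793
step 4 (pay 53246): balance=30395
step 5 (pay 54990): balance=0
step 6 (pay 60487): balance=0
step 7 (pay 54973): balance=0
step 8 (pay 57077): balance=0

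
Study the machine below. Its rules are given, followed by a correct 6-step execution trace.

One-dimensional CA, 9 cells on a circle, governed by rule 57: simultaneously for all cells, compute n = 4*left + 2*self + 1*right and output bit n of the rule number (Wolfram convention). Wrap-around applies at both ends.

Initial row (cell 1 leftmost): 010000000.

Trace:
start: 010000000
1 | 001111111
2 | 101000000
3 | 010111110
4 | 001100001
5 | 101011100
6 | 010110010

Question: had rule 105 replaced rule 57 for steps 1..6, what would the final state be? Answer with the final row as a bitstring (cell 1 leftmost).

(re-executing steps 1..6 under rule 105; state before step 1: 010000000)
1 | 000111111
2 | 010100001
3 | 101001100
4 | 010001100
5 | 000101101
6 | 010011110

010011110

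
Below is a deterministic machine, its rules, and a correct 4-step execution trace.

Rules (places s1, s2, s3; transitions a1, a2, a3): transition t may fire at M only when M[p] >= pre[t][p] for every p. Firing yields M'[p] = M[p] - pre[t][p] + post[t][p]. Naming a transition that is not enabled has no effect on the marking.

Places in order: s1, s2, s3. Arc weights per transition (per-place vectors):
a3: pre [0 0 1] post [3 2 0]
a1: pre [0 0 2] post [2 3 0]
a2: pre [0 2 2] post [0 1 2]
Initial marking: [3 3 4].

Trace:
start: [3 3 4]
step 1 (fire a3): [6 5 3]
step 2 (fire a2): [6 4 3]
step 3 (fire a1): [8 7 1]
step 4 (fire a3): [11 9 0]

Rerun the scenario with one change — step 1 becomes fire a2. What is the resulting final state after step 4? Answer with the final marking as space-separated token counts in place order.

8 6 1

(re-executing from step 1 with the substitution; state before step 1: [3 3 4])
step 1 (fire a2): [3 2 4]
step 2 (fire a2): [3 1 4]
step 3 (fire a1): [5 4 2]
step 4 (fire a3): [8 6 1]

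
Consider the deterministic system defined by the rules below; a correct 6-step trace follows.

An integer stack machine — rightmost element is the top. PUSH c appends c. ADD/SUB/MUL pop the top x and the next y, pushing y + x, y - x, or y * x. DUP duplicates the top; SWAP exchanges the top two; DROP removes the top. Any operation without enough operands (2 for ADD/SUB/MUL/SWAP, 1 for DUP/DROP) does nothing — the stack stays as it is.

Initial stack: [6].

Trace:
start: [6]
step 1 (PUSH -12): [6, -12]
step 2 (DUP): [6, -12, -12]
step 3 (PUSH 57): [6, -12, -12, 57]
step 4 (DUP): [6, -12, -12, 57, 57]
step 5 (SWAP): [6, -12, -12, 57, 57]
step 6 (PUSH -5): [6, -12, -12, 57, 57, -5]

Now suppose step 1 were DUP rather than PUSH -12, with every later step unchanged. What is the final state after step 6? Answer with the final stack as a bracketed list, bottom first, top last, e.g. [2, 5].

[6, 6, 6, 57, 57, -5]

(re-executing from step 1 with the substitution; state before step 1: [6])
step 1 (DUP): [6, 6]
step 2 (DUP): [6, 6, 6]
step 3 (PUSH 57): [6, 6, 6, 57]
step 4 (DUP): [6, 6, 6, 57, 57]
step 5 (SWAP): [6, 6, 6, 57, 57]
step 6 (PUSH -5): [6, 6, 6, 57, 57, -5]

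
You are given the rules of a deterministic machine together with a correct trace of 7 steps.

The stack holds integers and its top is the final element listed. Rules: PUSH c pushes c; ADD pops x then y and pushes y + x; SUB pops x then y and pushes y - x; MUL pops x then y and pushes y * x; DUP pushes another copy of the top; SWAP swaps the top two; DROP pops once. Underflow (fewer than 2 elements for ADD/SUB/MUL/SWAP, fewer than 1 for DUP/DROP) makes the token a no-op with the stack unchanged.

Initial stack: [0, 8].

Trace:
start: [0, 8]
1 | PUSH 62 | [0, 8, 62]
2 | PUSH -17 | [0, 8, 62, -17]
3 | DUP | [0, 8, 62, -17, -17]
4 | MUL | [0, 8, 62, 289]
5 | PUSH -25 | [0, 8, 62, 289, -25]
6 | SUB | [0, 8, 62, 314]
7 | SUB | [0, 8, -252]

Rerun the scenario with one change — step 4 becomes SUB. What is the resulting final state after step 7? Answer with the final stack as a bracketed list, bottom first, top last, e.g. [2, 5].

[0, 8, 37]

(re-executing from step 4 with the substitution; state before step 4: [0, 8, 62, -17, -17])
4 | SUB | [0, 8, 62, 0]
5 | PUSH -25 | [0, 8, 62, 0, -25]
6 | SUB | [0, 8, 62, 25]
7 | SUB | [0, 8, 37]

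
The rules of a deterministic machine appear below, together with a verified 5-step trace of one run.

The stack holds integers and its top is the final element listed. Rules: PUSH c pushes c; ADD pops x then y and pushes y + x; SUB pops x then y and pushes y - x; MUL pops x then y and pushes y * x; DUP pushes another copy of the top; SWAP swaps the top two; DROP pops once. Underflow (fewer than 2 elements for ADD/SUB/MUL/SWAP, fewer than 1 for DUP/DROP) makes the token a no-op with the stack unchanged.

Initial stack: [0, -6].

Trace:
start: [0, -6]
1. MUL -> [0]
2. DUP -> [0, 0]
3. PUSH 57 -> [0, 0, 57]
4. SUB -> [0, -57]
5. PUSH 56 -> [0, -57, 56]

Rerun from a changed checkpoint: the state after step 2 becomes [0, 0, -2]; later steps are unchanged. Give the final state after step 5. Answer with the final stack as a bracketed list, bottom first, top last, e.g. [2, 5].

state after step 2 := [0, 0, -2]
3. PUSH 57 -> [0, 0, -2, 57]
4. SUB -> [0, 0, -59]
5. PUSH 56 -> [0, 0, -59, 56]

[0, 0, -59, 56]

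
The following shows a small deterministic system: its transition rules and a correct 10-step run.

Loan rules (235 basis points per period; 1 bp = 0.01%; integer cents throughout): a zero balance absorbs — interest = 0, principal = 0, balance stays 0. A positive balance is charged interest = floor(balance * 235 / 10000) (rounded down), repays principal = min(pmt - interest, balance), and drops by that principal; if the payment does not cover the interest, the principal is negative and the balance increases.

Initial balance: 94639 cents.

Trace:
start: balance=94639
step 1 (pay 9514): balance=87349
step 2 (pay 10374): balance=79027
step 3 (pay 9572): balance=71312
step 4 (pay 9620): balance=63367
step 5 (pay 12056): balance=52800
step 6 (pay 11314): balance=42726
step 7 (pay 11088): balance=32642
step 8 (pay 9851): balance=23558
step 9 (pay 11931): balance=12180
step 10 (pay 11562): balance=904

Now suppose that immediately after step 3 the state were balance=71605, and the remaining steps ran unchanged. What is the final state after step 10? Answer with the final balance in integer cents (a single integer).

state after step 3 := balance=71605
step 4 (pay 9620): balance=63667
step 5 (pay 12056): balance=53107
step 6 (pay 11314): balance=43041
step 7 (pay 11088): balance=32964
step 8 (pay 9851): balance=23887
step 9 (pay 11931): balance=12517
step 10 (pay 11562): balance=1249

1249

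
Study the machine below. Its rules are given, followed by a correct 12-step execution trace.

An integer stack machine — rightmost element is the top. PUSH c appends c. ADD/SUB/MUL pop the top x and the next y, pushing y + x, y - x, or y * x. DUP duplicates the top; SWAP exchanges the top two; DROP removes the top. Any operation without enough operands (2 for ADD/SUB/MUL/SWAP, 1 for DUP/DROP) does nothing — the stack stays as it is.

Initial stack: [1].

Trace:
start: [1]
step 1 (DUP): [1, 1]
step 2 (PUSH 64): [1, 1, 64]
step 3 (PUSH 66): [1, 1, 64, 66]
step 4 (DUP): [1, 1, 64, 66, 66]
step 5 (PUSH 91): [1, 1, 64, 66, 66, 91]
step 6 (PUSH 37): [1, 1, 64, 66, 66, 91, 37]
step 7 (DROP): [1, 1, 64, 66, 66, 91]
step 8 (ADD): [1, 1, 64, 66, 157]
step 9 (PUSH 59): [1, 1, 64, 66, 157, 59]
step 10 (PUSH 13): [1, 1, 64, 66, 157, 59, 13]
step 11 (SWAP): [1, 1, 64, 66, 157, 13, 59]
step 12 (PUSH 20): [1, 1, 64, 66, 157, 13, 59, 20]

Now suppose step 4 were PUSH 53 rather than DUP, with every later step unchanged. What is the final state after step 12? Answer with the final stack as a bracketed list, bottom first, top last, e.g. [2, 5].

(re-executing from step 4 with the substitution; state before step 4: [1, 1, 64, 66])
step 4 (PUSH 53): [1, 1, 64, 66, 53]
step 5 (PUSH 91): [1, 1, 64, 66, 53, 91]
step 6 (PUSH 37): [1, 1, 64, 66, 53, 91, 37]
step 7 (DROP): [1, 1, 64, 66, 53, 91]
step 8 (ADD): [1, 1, 64, 66, 144]
step 9 (PUSH 59): [1, 1, 64, 66, 144, 59]
step 10 (PUSH 13): [1, 1, 64, 66, 144, 59, 13]
step 11 (SWAP): [1, 1, 64, 66, 144, 13, 59]
step 12 (PUSH 20): [1, 1, 64, 66, 144, 13, 59, 20]

[1, 1, 64, 66, 144, 13, 59, 20]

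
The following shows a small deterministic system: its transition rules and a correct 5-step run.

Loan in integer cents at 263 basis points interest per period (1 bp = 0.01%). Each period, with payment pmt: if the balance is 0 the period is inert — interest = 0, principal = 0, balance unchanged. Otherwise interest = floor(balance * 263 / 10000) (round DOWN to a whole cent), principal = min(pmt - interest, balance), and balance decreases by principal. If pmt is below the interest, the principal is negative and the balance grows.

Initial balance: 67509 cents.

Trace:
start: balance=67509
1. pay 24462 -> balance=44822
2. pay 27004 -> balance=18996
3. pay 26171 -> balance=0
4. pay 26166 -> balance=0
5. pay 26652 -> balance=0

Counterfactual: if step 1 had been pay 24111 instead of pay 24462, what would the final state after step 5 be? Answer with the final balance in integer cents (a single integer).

(re-executing from step 1 with the substitution; state before step 1: balance=67509)
1. pay 24111 -> balance=45173
2. pay 27004 -> balance=19357
3. pay 26171 -> balance=0
4. pay 26166 -> balance=0
5. pay 26652 -> balance=0

0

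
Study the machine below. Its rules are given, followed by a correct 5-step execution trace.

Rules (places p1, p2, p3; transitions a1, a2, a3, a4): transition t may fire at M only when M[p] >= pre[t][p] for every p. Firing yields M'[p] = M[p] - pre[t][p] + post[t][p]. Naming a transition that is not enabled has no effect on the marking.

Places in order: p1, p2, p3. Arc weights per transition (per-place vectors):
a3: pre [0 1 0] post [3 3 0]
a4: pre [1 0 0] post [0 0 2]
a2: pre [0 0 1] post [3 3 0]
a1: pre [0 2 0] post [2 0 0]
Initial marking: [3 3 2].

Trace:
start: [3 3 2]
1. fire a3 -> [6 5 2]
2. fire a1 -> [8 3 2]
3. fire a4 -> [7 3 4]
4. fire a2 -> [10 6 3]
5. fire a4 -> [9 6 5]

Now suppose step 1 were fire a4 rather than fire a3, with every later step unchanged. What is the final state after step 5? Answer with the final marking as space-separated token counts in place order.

(re-executing from step 1 with the substitution; state before step 1: [3 3 2])
1. fire a4 -> [2 3 4]
2. fire a1 -> [4 1 4]
3. fire a4 -> [3 1 6]
4. fire a2 -> [6 4 5]
5. fire a4 -> [5 4 7]

5 4 7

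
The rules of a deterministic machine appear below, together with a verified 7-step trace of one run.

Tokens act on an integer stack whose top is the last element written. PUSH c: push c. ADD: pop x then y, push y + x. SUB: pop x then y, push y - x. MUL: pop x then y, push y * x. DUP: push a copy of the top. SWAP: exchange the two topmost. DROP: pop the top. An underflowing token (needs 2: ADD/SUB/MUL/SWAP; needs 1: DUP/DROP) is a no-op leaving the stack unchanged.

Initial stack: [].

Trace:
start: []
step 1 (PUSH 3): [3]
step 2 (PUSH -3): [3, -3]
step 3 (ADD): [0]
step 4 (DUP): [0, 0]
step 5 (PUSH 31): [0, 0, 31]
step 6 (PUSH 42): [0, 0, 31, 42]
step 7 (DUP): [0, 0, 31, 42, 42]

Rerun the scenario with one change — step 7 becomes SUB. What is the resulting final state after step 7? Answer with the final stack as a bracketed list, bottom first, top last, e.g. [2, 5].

[0, 0, -11]

(re-executing from step 7 with the substitution; state before step 7: [0, 0, 31, 42])
step 7 (SUB): [0, 0, -11]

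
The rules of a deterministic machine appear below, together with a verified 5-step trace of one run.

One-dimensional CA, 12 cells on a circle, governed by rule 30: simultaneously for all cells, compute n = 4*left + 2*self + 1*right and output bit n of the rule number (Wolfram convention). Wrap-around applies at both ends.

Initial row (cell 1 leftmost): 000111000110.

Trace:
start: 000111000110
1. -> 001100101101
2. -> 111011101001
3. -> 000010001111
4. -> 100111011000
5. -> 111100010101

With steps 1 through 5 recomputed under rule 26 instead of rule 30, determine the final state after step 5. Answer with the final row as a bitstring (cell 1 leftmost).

(re-executing steps 1..5 under rule 26; state before step 1: 000111000110)
1. -> 001100101101
2. -> 111011001000
3. -> 100010110101
4. -> 010100100001
5. -> 000011010010

000011010010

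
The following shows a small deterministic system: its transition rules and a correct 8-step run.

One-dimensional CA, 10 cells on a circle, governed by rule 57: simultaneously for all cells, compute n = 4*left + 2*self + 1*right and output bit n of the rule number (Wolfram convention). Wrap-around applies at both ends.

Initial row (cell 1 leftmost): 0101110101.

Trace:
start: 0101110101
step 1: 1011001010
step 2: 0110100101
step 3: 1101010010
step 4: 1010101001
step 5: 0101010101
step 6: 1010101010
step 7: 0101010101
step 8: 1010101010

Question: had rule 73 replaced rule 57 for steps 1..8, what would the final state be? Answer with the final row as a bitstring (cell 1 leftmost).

(re-executing steps 1..8 under rule 73; state before step 1: 0101110101)
step 1: 0001010000
step 2: 1100000111
step 3: 0101110100
step 4: 0001010001
step 5: 0100000100
step 6: 0001110001
step 7: 0101010100
step 8: 0000000001

0000000001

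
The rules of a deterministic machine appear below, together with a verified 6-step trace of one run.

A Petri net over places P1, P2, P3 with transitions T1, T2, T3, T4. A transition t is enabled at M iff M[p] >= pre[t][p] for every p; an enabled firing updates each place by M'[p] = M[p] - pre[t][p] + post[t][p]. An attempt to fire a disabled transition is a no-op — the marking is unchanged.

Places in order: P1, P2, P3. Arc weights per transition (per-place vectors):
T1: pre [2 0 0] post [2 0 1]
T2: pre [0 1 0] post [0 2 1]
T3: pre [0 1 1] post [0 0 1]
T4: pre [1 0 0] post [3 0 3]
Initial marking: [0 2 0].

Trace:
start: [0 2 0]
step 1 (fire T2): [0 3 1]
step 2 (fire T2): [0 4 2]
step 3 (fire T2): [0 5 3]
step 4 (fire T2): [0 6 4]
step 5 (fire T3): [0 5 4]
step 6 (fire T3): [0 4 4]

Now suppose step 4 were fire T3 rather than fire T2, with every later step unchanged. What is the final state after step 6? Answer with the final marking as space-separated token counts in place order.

(re-executing from step 4 with the substitution; state before step 4: [0 5 3])
step 4 (fire T3): [0 4 3]
step 5 (fire T3): [0 3 3]
step 6 (fire T3): [0 2 3]

0 2 3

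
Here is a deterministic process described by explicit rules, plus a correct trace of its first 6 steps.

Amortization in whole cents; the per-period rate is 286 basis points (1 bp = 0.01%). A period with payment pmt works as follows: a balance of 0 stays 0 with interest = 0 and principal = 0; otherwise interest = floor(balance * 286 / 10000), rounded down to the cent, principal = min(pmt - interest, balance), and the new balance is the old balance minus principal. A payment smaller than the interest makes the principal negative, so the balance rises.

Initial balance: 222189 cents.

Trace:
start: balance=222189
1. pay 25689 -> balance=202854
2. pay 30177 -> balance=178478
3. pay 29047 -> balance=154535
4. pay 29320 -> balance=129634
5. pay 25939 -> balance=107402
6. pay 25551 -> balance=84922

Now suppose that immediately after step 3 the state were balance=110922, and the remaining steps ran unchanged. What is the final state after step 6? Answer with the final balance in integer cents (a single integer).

37460

state after step 3 := balance=110922
4. pay 29320 -> balance=84774
5. pay 25939 -> balance=61259
6. pay 25551 -> balance=37460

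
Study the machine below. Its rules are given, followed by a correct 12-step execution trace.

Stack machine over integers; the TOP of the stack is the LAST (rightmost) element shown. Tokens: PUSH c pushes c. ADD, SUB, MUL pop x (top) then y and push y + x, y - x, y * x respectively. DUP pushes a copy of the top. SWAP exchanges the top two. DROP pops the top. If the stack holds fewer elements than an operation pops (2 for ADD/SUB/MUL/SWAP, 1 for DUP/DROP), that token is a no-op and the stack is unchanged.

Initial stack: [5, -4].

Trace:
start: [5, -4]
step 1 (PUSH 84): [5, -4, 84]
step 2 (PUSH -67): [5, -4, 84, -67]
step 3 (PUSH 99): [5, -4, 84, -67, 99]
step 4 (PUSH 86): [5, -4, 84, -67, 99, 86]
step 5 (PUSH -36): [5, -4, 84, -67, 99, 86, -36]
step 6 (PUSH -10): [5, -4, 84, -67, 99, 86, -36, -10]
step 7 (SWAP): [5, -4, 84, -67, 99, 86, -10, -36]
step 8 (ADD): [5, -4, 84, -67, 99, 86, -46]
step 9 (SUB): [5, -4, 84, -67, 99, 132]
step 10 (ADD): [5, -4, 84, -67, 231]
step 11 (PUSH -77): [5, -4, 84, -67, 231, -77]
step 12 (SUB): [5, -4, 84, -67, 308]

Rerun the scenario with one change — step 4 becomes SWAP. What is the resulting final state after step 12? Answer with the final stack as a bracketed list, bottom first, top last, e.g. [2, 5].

[5, -4, 84, 155]

(re-executing from step 4 with the substitution; state before step 4: [5, -4, 84, -67, 99])
step 4 (SWAP): [5, -4, 84, 99, -67]
step 5 (PUSH -36): [5, -4, 84, 99, -67, -36]
step 6 (PUSH -10): [5, -4, 84, 99, -67, -36, -10]
step 7 (SWAP): [5, -4, 84, 99, -67, -10, -36]
step 8 (ADD): [5, -4, 84, 99, -67, -46]
step 9 (SUB): [5, -4, 84, 99, -21]
step 10 (ADD): [5, -4, 84, 78]
step 11 (PUSH -77): [5, -4, 84, 78, -77]
step 12 (SUB): [5, -4, 84, 155]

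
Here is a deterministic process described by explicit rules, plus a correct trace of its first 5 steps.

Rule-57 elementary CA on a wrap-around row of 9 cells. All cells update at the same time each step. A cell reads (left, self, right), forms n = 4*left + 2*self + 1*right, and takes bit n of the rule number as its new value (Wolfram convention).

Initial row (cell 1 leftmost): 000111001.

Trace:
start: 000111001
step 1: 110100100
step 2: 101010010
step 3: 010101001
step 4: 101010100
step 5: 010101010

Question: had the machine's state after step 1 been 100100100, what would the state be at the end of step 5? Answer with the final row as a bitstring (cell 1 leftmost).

010010010

state after step 1 := 100100100
step 2: 010010010
step 3: 001001001
step 4: 100100100
step 5: 010010010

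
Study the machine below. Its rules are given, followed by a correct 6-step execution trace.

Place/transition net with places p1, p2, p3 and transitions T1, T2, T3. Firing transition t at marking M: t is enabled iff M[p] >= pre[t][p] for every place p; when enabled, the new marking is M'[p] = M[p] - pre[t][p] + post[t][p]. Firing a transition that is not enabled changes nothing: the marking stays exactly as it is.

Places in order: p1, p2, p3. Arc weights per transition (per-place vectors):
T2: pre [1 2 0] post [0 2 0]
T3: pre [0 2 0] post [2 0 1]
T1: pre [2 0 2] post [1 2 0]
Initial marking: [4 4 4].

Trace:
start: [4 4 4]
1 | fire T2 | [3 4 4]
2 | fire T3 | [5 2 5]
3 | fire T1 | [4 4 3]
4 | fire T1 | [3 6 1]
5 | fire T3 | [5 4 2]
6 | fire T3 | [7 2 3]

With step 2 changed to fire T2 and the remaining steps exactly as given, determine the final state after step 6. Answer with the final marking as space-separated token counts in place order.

(re-executing from step 2 with the substitution; state before step 2: [3 4 4])
2 | fire T2 | [2 4 4]
3 | fire T1 | [1 6 2]
4 | fire T1 | [1 6 2]
5 | fire T3 | [3 4 3]
6 | fire T3 | [5 2 4]

5 2 4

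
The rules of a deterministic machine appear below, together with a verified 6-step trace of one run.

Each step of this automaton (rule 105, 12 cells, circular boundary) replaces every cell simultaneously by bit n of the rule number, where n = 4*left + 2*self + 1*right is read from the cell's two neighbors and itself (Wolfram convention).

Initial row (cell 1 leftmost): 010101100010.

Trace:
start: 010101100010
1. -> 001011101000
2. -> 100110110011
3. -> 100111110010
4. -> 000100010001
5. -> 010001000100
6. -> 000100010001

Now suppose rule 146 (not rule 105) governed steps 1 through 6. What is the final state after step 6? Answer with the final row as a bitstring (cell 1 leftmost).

000110000000

(re-executing steps 1..6 under rule 146; state before step 1: 010101100010)
1. -> 100000010101
2. -> 010000100000
3. -> 101001010000
4. -> 000110001001
5. -> 101001010110
6. -> 000110000000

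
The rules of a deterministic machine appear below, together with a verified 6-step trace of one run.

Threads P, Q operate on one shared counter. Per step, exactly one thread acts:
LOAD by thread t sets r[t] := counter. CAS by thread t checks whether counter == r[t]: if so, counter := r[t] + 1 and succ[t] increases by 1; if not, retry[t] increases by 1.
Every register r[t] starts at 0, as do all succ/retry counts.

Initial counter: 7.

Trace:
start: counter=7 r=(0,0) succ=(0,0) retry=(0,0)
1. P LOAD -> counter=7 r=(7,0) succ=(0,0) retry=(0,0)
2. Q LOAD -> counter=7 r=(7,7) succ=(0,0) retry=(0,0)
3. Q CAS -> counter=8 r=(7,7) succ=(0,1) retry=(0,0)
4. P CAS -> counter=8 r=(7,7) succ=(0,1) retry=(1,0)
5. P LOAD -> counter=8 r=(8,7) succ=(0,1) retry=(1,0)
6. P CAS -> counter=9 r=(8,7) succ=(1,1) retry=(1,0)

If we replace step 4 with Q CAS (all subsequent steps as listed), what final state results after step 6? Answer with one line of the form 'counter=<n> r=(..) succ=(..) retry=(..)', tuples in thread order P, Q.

counter=9 r=(8,7) succ=(1,1) retry=(0,1)

(re-executing from step 4 with the substitution; state before step 4: counter=8 r=(7,7) succ=(0,1) retry=(0,0))
4. Q CAS -> counter=8 r=(7,7) succ=(0,1) retry=(0,1)
5. P LOAD -> counter=8 r=(8,7) succ=(0,1) retry=(0,1)
6. P CAS -> counter=9 r=(8,7) succ=(1,1) retry=(0,1)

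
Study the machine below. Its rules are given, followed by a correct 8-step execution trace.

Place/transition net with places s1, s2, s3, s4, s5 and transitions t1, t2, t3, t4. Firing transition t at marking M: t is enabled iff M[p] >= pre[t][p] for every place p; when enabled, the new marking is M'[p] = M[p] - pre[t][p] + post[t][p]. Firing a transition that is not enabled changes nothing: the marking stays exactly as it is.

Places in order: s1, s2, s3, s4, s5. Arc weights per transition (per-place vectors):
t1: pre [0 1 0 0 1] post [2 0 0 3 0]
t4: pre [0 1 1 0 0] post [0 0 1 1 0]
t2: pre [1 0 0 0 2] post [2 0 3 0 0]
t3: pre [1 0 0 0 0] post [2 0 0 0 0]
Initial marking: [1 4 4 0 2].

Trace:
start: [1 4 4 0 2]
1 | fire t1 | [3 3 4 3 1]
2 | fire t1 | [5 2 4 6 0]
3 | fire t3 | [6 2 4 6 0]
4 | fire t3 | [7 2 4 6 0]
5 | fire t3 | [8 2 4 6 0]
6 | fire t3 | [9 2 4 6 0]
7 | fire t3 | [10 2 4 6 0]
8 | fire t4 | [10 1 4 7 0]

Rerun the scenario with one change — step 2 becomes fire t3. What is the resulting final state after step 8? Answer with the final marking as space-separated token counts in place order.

(re-executing from step 2 with the substitution; state before step 2: [3 3 4 3 1])
2 | fire t3 | [4 3 4 3 1]
3 | fire t3 | [5 3 4 3 1]
4 | fire t3 | [6 3 4 3 1]
5 | fire t3 | [7 3 4 3 1]
6 | fire t3 | [8 3 4 3 1]
7 | fire t3 | [9 3 4 3 1]
8 | fire t4 | [9 2 4 4 1]

9 2 4 4 1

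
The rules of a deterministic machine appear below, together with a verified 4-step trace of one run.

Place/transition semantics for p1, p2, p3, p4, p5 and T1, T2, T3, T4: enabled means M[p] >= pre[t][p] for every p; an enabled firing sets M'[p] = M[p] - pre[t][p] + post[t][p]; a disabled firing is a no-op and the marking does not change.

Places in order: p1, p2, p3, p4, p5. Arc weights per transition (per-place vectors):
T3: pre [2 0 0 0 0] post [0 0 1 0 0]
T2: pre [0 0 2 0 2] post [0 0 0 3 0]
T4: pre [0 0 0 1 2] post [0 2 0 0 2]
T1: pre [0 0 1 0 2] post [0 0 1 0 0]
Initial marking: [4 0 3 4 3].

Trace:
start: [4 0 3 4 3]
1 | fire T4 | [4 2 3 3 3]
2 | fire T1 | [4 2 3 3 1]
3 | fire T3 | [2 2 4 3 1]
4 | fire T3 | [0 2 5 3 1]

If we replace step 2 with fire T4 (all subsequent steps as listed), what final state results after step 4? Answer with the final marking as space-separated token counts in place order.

(re-executing from step 2 with the substitution; state before step 2: [4 2 3 3 3])
2 | fire T4 | [4 4 3 2 3]
3 | fire T3 | [2 4 4 2 3]
4 | fire T3 | [0 4 5 2 3]

0 4 5 2 3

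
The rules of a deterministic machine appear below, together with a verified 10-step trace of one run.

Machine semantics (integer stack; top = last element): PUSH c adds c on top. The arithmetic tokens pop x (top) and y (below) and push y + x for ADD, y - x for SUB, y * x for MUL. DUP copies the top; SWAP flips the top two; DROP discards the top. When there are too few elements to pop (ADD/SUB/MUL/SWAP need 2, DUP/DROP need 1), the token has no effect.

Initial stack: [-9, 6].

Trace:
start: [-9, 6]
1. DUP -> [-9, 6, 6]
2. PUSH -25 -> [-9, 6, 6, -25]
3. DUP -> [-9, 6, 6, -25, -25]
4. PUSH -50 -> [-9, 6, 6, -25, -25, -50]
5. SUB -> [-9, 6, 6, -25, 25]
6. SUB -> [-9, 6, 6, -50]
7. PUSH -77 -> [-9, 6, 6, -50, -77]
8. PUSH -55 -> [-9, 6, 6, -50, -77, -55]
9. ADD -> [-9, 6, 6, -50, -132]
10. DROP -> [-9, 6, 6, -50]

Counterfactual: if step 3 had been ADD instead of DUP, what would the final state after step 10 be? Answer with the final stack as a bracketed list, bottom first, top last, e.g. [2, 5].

[-9, -25]

(re-executing from step 3 with the substitution; state before step 3: [-9, 6, 6, -25])
3. ADD -> [-9, 6, -19]
4. PUSH -50 -> [-9, 6, -19, -50]
5. SUB -> [-9, 6, 31]
6. SUB -> [-9, -25]
7. PUSH -77 -> [-9, -25, -77]
8. PUSH -55 -> [-9, -25, -77, -55]
9. ADD -> [-9, -25, -132]
10. DROP -> [-9, -25]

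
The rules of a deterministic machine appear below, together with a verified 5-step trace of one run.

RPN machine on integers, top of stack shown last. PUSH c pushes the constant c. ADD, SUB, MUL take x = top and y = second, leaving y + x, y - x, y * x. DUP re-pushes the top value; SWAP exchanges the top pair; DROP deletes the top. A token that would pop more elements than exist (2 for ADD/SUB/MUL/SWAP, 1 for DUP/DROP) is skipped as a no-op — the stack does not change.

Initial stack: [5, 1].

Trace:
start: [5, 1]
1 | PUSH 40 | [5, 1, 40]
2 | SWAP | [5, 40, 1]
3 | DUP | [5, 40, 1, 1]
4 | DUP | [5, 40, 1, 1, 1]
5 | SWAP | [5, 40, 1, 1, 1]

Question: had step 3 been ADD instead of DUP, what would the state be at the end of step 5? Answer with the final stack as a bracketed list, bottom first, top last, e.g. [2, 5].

(re-executing from step 3 with the substitution; state before step 3: [5, 40, 1])
3 | ADD | [5, 41]
4 | DUP | [5, 41, 41]
5 | SWAP | [5, 41, 41]

[5, 41, 41]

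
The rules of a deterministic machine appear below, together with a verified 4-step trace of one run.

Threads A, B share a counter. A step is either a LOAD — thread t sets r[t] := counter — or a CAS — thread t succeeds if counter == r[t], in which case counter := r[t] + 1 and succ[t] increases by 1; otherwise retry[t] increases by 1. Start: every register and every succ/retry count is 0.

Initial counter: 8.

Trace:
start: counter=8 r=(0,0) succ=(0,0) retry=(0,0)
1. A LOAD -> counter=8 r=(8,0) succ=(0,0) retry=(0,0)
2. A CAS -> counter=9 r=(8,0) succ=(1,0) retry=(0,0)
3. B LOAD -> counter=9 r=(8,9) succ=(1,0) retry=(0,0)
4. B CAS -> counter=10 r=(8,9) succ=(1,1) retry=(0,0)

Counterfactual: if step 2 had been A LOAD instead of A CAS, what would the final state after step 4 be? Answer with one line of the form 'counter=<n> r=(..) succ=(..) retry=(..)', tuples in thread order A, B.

counter=9 r=(8,8) succ=(0,1) retry=(0,0)

(re-executing from step 2 with the substitution; state before step 2: counter=8 r=(8,0) succ=(0,0) retry=(0,0))
2. A LOAD -> counter=8 r=(8,0) succ=(0,0) retry=(0,0)
3. B LOAD -> counter=8 r=(8,8) succ=(0,0) retry=(0,0)
4. B CAS -> counter=9 r=(8,8) succ=(0,1) retry=(0,0)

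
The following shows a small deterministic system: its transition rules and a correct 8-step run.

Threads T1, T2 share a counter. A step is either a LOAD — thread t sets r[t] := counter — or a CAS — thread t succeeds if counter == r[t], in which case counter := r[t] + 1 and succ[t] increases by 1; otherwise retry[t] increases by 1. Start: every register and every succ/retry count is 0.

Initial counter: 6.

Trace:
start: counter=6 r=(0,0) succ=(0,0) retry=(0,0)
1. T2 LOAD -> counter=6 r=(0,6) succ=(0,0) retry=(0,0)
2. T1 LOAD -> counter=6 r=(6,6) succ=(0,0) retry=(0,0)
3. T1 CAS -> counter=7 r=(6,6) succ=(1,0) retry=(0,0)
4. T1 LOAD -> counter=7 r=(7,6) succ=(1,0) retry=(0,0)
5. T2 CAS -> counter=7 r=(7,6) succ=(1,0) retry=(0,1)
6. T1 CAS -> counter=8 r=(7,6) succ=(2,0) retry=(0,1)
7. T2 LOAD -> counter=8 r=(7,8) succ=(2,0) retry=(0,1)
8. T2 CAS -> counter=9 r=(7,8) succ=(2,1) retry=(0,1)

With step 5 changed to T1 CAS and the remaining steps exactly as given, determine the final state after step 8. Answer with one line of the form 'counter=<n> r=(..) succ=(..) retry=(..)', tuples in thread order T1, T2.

(re-executing from step 5 with the substitution; state before step 5: counter=7 r=(7,6) succ=(1,0) retry=(0,0))
5. T1 CAS -> counter=8 r=(7,6) succ=(2,0) retry=(0,0)
6. T1 CAS -> counter=8 r=(7,6) succ=(2,0) retry=(1,0)
7. T2 LOAD -> counter=8 r=(7,8) succ=(2,0) retry=(1,0)
8. T2 CAS -> counter=9 r=(7,8) succ=(2,1) retry=(1,0)

counter=9 r=(7,8) succ=(2,1) retry=(1,0)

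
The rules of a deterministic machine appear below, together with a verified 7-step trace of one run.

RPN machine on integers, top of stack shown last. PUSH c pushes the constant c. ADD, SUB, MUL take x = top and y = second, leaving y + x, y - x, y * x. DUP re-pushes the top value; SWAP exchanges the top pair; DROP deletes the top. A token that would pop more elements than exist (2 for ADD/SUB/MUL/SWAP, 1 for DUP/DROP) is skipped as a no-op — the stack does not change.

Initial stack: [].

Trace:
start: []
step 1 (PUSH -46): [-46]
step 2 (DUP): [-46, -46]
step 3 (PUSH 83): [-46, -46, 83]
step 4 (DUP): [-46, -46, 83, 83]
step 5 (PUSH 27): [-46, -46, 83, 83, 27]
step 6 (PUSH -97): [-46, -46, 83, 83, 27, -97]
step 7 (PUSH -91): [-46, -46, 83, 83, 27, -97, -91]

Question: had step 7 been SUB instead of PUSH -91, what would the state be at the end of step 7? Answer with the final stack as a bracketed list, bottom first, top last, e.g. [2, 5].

[-46, -46, 83, 83, 124]

(re-executing from step 7 with the substitution; state before step 7: [-46, -46, 83, 83, 27, -97])
step 7 (SUB): [-46, -46, 83, 83, 124]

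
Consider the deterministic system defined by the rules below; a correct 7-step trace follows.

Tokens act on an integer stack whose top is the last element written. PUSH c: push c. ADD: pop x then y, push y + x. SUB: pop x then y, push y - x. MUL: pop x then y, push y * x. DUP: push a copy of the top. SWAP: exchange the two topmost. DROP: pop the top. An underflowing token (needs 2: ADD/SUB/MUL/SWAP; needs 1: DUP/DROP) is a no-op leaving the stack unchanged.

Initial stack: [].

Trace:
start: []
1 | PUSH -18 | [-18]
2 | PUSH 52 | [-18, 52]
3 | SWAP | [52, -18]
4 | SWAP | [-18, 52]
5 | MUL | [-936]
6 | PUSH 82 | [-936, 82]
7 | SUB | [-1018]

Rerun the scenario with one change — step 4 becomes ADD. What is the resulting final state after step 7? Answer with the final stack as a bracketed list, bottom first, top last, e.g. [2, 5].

(re-executing from step 4 with the substitution; state before step 4: [52, -18])
4 | ADD | [34]
5 | MUL | [34]
6 | PUSH 82 | [34, 82]
7 | SUB | [-48]

[-48]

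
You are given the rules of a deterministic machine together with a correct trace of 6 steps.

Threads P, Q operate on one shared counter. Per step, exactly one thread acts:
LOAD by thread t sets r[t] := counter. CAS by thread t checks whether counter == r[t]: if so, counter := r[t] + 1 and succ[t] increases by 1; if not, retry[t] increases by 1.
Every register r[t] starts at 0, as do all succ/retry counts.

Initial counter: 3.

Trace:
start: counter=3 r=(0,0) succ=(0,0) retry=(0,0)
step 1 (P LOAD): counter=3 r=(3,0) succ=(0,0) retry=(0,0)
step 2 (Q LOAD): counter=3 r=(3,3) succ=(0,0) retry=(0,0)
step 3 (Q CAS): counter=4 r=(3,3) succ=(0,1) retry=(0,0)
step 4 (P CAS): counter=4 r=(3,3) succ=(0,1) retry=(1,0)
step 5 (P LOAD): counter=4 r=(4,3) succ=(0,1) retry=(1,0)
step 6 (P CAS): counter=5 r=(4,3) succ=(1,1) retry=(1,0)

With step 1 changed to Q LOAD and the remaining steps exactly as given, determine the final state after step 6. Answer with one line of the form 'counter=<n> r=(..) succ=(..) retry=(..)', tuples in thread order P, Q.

counter=5 r=(4,3) succ=(1,1) retry=(1,0)

(re-executing from step 1 with the substitution; state before step 1: counter=3 r=(0,0) succ=(0,0) retry=(0,0))
step 1 (Q LOAD): counter=3 r=(0,3) succ=(0,0) retry=(0,0)
step 2 (Q LOAD): counter=3 r=(0,3) succ=(0,0) retry=(0,0)
step 3 (Q CAS): counter=4 r=(0,3) succ=(0,1) retry=(0,0)
step 4 (P CAS): counter=4 r=(0,3) succ=(0,1) retry=(1,0)
step 5 (P LOAD): counter=4 r=(4,3) succ=(0,1) retry=(1,0)
step 6 (P CAS): counter=5 r=(4,3) succ=(1,1) retry=(1,0)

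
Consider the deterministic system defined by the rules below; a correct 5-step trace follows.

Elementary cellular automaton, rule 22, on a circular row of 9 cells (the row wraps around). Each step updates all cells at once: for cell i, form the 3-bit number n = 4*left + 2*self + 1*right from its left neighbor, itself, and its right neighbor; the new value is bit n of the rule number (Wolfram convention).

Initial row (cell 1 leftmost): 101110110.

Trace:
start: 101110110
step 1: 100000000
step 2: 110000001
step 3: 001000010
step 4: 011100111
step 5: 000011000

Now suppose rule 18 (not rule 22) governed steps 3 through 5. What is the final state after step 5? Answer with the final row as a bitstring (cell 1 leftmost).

000011000

(re-executing steps 3..5 under rule 18; state before step 3: 110000001)
step 3: 001000010
step 4: 010100101
step 5: 000011000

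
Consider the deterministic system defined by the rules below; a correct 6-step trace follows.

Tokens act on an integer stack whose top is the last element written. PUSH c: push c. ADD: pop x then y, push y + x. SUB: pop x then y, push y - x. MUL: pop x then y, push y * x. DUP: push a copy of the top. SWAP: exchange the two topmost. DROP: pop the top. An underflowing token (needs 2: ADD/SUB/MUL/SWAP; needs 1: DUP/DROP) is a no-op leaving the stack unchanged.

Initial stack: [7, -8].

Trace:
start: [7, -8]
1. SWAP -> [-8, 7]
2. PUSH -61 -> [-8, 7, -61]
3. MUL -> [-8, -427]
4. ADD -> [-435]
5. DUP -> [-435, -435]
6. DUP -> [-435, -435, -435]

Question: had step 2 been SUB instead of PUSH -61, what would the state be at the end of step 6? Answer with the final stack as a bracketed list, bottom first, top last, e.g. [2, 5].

(re-executing from step 2 with the substitution; state before step 2: [-8, 7])
2. SUB -> [-15]
3. MUL -> [-15]
4. ADD -> [-15]
5. DUP -> [-15, -15]
6. DUP -> [-15, -15, -15]

[-15, -15, -15]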